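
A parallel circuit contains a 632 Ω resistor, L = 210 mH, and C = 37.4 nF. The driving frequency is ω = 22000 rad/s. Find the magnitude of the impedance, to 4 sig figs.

X_L = ωL = 4620 Ω
X_C = 1/(ωC) = 1215 Ω
Parallel: admittances add. Y = 1/R + 1/(jωL) + jωC
Y = (0.001582 + j0.0006063) S
|Y| = 0.001694 S → |Z| = 1/|Y| = 590.2 Ω, ∠Z = −∠Y = -20.97°

590.2 Ω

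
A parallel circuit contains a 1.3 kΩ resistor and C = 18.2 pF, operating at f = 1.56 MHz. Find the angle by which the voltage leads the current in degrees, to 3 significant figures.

ω = 2πf = 9.802e+06 rad/s
X_C = 1/(ωC) = 5610 Ω
Parallel: admittances add. Y = 1/R + jωC
Y = (0.000769 + j0.000178) S
|Y| = 0.000790 S → |Z| = 1/|Y| = 1270 Ω, ∠Z = −∠Y = -13.1°

-13.1°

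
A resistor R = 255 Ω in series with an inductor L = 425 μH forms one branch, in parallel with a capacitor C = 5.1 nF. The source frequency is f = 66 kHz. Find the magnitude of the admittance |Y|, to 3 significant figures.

ω = 2πf = 414700 rad/s
X_L = ωL = 176 Ω
X_C = 1/(ωC) = 473 Ω
Branch 1 (R+jX_L): Z₁ = 255 + j176 Ω, |Z₁| = 310 Ω
Branch 2 (−jX_C): Z₂ = −j473 Ω
Parallel: Z = Z₁Z₂/(Z₁+Z₂), |Z| = 375 Ω, ∠Z = -6.04°
|Y| = 1/|Z| = 2.67 mS

2.67 mS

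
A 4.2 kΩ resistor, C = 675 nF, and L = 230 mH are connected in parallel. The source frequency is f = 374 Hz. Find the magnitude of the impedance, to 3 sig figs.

2810 Ω

ω = 2πf = 2350 rad/s
X_L = ωL = 540 Ω
X_C = 1/(ωC) = 630 Ω
Parallel: admittances add. Y = 1/R + 1/(jωL) + jωC
Y = (0.000238 − j0.000264) S
|Y| = 0.000356 S → |Z| = 1/|Y| = 2810 Ω, ∠Z = −∠Y = 48.0°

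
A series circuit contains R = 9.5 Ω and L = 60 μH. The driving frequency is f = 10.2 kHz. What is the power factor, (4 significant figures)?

ω = 2πf = 64090 rad/s
X_L = ωL = 3.845 Ω
Z = 9.500 + j3.845 Ω
|Z| = √(9.500² + 3.845²) = 10.25 Ω
∠Z = arctan(3.845/9.500) = 22.04°
cos φ = cos(22.04°) = 0.9269

0.9269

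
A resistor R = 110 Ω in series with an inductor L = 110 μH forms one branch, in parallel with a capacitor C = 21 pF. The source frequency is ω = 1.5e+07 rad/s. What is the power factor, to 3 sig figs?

X_L = ωL = 1650 Ω
X_C = 1/(ωC) = 3170 Ω
Branch 1 (R+jX_L): Z₁ = 110 + j1650 Ω, |Z₁| = 1650 Ω
Branch 2 (−jX_C): Z₂ = −j3170 Ω
Parallel: Z = Z₁Z₂/(Z₁+Z₂), |Z| = 3430 Ω, ∠Z = 82.1°
cos φ = cos(82.1°) = 0.138

0.138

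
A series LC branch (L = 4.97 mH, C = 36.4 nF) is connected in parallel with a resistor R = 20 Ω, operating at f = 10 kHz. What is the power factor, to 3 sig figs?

ω = 2πf = 62830 rad/s
X_L = ωL = 312 Ω
X_C = 1/(ωC) = 437 Ω
Branch 1: Z₁ = R = 20.0 Ω
Branch 2 (series LC): Z₂ = j(X_L − X_C) = −j125 Ω
Parallel: Z = Z₁Z₂/(Z₁+Z₂), |Z| = 19.7 Ω, ∠Z = -9.09°
cos φ = cos(-9.09°) = 0.987

0.987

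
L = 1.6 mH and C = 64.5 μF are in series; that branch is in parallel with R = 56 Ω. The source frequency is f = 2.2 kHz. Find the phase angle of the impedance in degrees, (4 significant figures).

69.45°

ω = 2πf = 13820 rad/s
X_L = ωL = 22.12 Ω
X_C = 1/(ωC) = 1.122 Ω
Branch 1: Z₁ = R = 56.00 Ω
Branch 2 (series LC): Z₂ = j(X_L − X_C) = j21.00 Ω
Parallel: Z = Z₁Z₂/(Z₁+Z₂), |Z| = 19.66 Ω, ∠Z = 69.45°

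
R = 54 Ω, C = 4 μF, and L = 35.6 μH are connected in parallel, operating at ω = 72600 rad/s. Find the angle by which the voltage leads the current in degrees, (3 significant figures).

79.1°

X_L = ωL = 2.58 Ω
X_C = 1/(ωC) = 3.44 Ω
Parallel: admittances add. Y = 1/R + 1/(jωL) + jωC
Y = (0.0185 − j0.0965) S
|Y| = 0.0983 S → |Z| = 1/|Y| = 10.2 Ω, ∠Z = −∠Y = 79.1°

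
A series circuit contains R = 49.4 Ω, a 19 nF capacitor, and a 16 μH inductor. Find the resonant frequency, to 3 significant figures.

ω₀ = 1/√(LC) = 1/√(1.6e-05 × 1.9e-08) = 1.814e+06 rad/s
f₀ = ω₀/(2π) = 289 kHz

289 kHz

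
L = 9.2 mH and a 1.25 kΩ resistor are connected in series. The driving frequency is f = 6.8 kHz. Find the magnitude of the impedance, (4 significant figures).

ω = 2πf = 42730 rad/s
X_L = ωL = 393.1 Ω
Z = 1250 + j393.1 Ω
|Z| = √(1250² + 393.1²) = 1310 Ω

1310 Ω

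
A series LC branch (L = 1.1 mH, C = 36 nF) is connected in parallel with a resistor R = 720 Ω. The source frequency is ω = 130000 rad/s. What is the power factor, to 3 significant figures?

0.0977

X_L = ωL = 143 Ω
X_C = 1/(ωC) = 214 Ω
Branch 1: Z₁ = R = 720 Ω
Branch 2 (series LC): Z₂ = j(X_L − X_C) = −j70.7 Ω
Parallel: Z = Z₁Z₂/(Z₁+Z₂), |Z| = 70.3 Ω, ∠Z = -84.4°
cos φ = cos(-84.4°) = 0.0977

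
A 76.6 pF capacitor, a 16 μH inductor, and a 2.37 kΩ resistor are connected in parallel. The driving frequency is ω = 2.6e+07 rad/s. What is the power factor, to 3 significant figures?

0.715

X_L = ωL = 416 Ω
X_C = 1/(ωC) = 502 Ω
Parallel: admittances add. Y = 1/R + 1/(jωL) + jωC
Y = (0.000422 − j0.000412) S
|Y| = 0.000590 S → |Z| = 1/|Y| = 1700 Ω, ∠Z = −∠Y = 44.3°
cos φ = cos(44.3°) = 0.715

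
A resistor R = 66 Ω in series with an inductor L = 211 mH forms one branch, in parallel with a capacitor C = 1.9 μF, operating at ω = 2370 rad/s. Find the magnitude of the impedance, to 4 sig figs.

392.0 Ω

X_L = ωL = 500.1 Ω
X_C = 1/(ωC) = 222.1 Ω
Branch 1 (R+jX_L): Z₁ = 66.00 + j500.1 Ω, |Z₁| = 504.4 Ω
Branch 2 (−jX_C): Z₂ = −j222.1 Ω
Parallel: Z = Z₁Z₂/(Z₁+Z₂), |Z| = 392.0 Ω, ∠Z = -84.16°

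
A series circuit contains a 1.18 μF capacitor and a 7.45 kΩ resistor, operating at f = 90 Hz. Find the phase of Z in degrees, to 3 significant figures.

ω = 2πf = 565.5 rad/s
X_C = 1/(ωC) = 1500 Ω
Z = 7450 − j1500 Ω
|Z| = √(7450² + 1500²) = 7600 Ω
∠Z = arctan(-1500/7450) = -11.4°

-11.4°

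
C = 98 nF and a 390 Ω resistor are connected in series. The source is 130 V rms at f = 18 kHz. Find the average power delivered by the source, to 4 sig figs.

ω = 2πf = 113100 rad/s
X_C = 1/(ωC) = 90.22 Ω
Z = 390.0 − j90.22 Ω
|Z| = √(390.0² + 90.22²) = 400.3 Ω
∠Z = arctan(-90.22/390.0) = -13.03°
I = V/|Z| = 324.8 mA
P = VI cos φ = 130 × 0.3248 × cos(-13.03°) = 41.13 W

41.13 W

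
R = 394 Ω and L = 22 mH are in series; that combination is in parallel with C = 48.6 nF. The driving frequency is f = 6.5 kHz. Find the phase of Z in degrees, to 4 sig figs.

-68.73°

ω = 2πf = 40840 rad/s
X_L = ωL = 898.5 Ω
X_C = 1/(ωC) = 503.8 Ω
Branch 1 (R+jX_L): Z₁ = 394.0 + j898.5 Ω, |Z₁| = 981.1 Ω
Branch 2 (−jX_C): Z₂ = −j503.8 Ω
Parallel: Z = Z₁Z₂/(Z₁+Z₂), |Z| = 886.3 Ω, ∠Z = -68.73°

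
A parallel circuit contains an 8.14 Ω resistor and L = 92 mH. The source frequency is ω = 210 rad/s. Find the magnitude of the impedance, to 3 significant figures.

7.50 Ω

X_L = ωL = 19.3 Ω
Parallel: admittances add. Y = 1/R + 1/(jωL)
Y = (0.123 − j0.0518) S
|Y| = 0.133 S → |Z| = 1/|Y| = 7.50 Ω, ∠Z = −∠Y = 22.8°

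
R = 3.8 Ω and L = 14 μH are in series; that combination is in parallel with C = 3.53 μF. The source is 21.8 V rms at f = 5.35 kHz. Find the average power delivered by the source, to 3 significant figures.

123 W

ω = 2πf = 33620 rad/s
X_L = ωL = 0.471 Ω
X_C = 1/(ωC) = 8.43 Ω
Branch 1 (R+jX_L): Z₁ = 3.80 + j0.471 Ω, |Z₁| = 3.83 Ω
Branch 2 (−jX_C): Z₂ = −j8.43 Ω
Parallel: Z = Z₁Z₂/(Z₁+Z₂), |Z| = 3.66 Ω, ∠Z = -18.5°
I = V/|Z| = 5.96 A
P = VI cos φ = 21.8 × 5.96 × cos(-18.5°) = 123 W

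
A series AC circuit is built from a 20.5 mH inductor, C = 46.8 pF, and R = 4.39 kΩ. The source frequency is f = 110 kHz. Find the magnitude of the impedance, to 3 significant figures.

17300 Ω

ω = 2πf = 691200 rad/s
X_L = ωL = 14200 Ω
X_C = 1/(ωC) = 30900 Ω
Net reactance X = X_L − X_C = -16700 Ω
Z = 4390 − j16700 Ω
|Z| = √(4390² + 16700²) = 17300 Ω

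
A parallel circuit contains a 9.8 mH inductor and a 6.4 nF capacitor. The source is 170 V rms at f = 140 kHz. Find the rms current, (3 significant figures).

ω = 2πf = 879600 rad/s
X_L = ωL = 8620 Ω
X_C = 1/(ωC) = 178 Ω
Parallel: admittances add. Y = 1/(jωL) + jωC
Y = (0 + j0.00551) S
|Y| = 0.00551 S → |Z| = 1/|Y| = 181 Ω, ∠Z = −∠Y = -90.0°
I = V/|Z| = 170/181 = 937 mA

937 mA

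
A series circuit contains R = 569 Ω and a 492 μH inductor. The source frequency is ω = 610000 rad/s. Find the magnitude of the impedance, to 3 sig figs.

643 Ω

X_L = ωL = 300 Ω
Z = 569 + j300 Ω
|Z| = √(569² + 300²) = 643 Ω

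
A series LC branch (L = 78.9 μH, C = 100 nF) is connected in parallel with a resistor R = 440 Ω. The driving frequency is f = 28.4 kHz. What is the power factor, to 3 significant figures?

ω = 2πf = 178400 rad/s
X_L = ωL = 14.1 Ω
X_C = 1/(ωC) = 56.0 Ω
Branch 1: Z₁ = R = 440 Ω
Branch 2 (series LC): Z₂ = j(X_L − X_C) = −j42.0 Ω
Parallel: Z = Z₁Z₂/(Z₁+Z₂), |Z| = 41.8 Ω, ∠Z = -84.6°
cos φ = cos(-84.6°) = 0.0949

0.0949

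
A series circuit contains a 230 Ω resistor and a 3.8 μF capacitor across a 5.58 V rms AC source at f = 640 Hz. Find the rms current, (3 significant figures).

ω = 2πf = 4021 rad/s
X_C = 1/(ωC) = 65.4 Ω
Z = 230 − j65.4 Ω
|Z| = √(230² + 65.4²) = 239 Ω
I = V/|Z| = 5.58/239 = 23.3 mA

23.3 mA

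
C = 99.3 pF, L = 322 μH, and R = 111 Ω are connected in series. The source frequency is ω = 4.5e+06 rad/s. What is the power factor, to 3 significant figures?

X_L = ωL = 1450 Ω
X_C = 1/(ωC) = 2240 Ω
Net reactance X = X_L − X_C = -789 Ω
Z = 111 − j789 Ω
|Z| = √(111² + 789²) = 797 Ω
∠Z = arctan(-789/111) = -82.0°
cos φ = cos(-82.0°) = 0.139

0.139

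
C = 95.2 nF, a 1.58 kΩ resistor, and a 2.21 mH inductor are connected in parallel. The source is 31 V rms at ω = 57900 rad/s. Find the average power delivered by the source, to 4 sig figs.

X_L = ωL = 128.0 Ω
X_C = 1/(ωC) = 181.4 Ω
Parallel: admittances add. Y = 1/R + 1/(jωL) + jωC
Y = (0.0006329 − j0.002303) S
|Y| = 0.002388 S → |Z| = 1/|Y| = 418.7 Ω, ∠Z = −∠Y = 74.63°
I = V/|Z| = 74.04 mA
P = VI cos φ = 31 × 0.07404 × cos(74.63°) = 608.2 mW

608.2 mW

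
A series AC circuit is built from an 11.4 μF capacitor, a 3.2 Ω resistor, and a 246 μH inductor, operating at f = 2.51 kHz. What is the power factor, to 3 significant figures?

0.885

ω = 2πf = 15770 rad/s
X_L = ωL = 3.88 Ω
X_C = 1/(ωC) = 5.56 Ω
Net reactance X = X_L − X_C = -1.68 Ω
Z = 3.20 − j1.68 Ω
|Z| = √(3.20² + 1.68²) = 3.62 Ω
∠Z = arctan(-1.68/3.20) = -27.7°
cos φ = cos(-27.7°) = 0.885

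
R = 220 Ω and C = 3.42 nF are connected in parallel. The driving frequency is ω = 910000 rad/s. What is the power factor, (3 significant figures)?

X_C = 1/(ωC) = 321 Ω
Parallel: admittances add. Y = 1/R + jωC
Y = (0.00455 + j0.00311) S
|Y| = 0.00551 S → |Z| = 1/|Y| = 182 Ω, ∠Z = −∠Y = -34.4°
cos φ = cos(-34.4°) = 0.825

0.825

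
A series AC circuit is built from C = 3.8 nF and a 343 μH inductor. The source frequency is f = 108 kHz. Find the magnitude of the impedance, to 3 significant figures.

ω = 2πf = 678600 rad/s
X_L = ωL = 233 Ω
X_C = 1/(ωC) = 388 Ω
Net reactance X = X_L − X_C = -155 Ω
Z = − j155 Ω
|Z| = √(0² + 155²) = 155 Ω

155 Ω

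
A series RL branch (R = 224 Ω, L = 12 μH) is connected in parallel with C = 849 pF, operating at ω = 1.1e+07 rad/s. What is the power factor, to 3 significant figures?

X_L = ωL = 132 Ω
X_C = 1/(ωC) = 107 Ω
Branch 1 (R+jX_L): Z₁ = 224 + j132 Ω, |Z₁| = 260 Ω
Branch 2 (−jX_C): Z₂ = −j107 Ω
Parallel: Z = Z₁Z₂/(Z₁+Z₂), |Z| = 124 Ω, ∠Z = -65.8°
cos φ = cos(-65.8°) = 0.409

0.409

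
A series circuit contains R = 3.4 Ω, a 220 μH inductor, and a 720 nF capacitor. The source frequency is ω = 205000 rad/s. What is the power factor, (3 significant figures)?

0.0884

X_L = ωL = 45.1 Ω
X_C = 1/(ωC) = 6.78 Ω
Net reactance X = X_L − X_C = 38.3 Ω
Z = 3.40 + j38.3 Ω
|Z| = √(3.40² + 38.3²) = 38.5 Ω
∠Z = arctan(38.3/3.40) = 84.9°
cos φ = cos(84.9°) = 0.0884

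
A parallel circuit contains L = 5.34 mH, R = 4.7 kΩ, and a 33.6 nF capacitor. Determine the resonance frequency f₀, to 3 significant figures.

ω₀ = 1/√(LC) = 1/√(0.00534 × 3.36e-08) = 74660 rad/s
f₀ = ω₀/(2π) = 11.9 kHz

11.9 kHz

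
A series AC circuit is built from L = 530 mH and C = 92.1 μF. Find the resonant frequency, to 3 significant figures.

22.8 Hz

ω₀ = 1/√(LC) = 1/√(0.53 × 9.21e-05) = 143.1 rad/s
f₀ = ω₀/(2π) = 22.8 Hz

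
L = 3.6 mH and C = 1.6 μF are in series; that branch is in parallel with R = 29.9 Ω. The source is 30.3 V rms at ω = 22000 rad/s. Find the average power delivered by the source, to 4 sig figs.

30.71 W

X_L = ωL = 79.20 Ω
X_C = 1/(ωC) = 28.41 Ω
Branch 1: Z₁ = R = 29.90 Ω
Branch 2 (series LC): Z₂ = j(X_L − X_C) = j50.79 Ω
Parallel: Z = Z₁Z₂/(Z₁+Z₂), |Z| = 25.77 Ω, ∠Z = 30.48°
I = V/|Z| = 1.176 A
P = VI cos φ = 30.3 × 1.176 × cos(30.48°) = 30.71 W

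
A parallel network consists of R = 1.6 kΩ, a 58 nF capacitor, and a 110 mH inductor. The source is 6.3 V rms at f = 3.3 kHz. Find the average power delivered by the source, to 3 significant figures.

ω = 2πf = 20730 rad/s
X_L = ωL = 2280 Ω
X_C = 1/(ωC) = 832 Ω
Parallel: admittances add. Y = 1/R + 1/(jωL) + jωC
Y = (0.000625 + j0.000764) S
|Y| = 0.000987 S → |Z| = 1/|Y| = 1010 Ω, ∠Z = −∠Y = -50.7°
I = V/|Z| = 6.22 mA
P = VI cos φ = 6.3 × 0.00622 × cos(-50.7°) = 24.8 mW

24.8 mW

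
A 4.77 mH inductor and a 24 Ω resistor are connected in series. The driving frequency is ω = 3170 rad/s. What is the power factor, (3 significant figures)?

0.846

X_L = ωL = 15.1 Ω
Z = 24.0 + j15.1 Ω
|Z| = √(24.0² + 15.1²) = 28.4 Ω
∠Z = arctan(15.1/24.0) = 32.2°
cos φ = cos(32.2°) = 0.846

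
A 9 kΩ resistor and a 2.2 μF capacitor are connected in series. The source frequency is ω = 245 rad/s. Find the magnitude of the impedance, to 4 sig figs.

9189 Ω

X_C = 1/(ωC) = 1855 Ω
Z = 9000 − j1855 Ω
|Z| = √(9000² + 1855²) = 9189 Ω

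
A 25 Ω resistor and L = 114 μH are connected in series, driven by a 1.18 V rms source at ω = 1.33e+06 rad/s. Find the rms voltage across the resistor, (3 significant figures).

0.192 V

X_L = ωL = 152 Ω
Z = 25.0 + j152 Ω
|Z| = √(25.0² + 152²) = 154 Ω
I = V/|Z| = 7.68 mA
V_R = I·|Z_R| = 0.00768 × 25.0 = 0.192 V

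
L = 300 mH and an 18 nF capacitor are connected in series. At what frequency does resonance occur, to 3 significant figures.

ω₀ = 1/√(LC) = 1/√(0.3 × 1.8e-08) = 13610 rad/s
f₀ = ω₀/(2π) = 2.17 kHz

2.17 kHz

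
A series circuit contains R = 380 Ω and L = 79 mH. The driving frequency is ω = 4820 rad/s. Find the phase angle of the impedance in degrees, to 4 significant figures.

45.06°

X_L = ωL = 380.8 Ω
Z = 380.0 + j380.8 Ω
|Z| = √(380.0² + 380.8²) = 538.0 Ω
∠Z = arctan(380.8/380.0) = 45.06°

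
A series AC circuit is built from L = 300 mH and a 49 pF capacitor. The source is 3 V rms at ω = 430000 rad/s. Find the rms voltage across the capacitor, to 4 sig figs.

X_L = ωL = 129000 Ω
X_C = 1/(ωC) = 47460 Ω
Net reactance X = X_L − X_C = 81540 Ω
Z = j81540 Ω
|Z| = √(0² + 81540²) = 81540 Ω
I = V/|Z| = 36.79 μA
V_C = I·|Z_C| = 3.679e-05 × 47460 = 1.746 V

1.746 V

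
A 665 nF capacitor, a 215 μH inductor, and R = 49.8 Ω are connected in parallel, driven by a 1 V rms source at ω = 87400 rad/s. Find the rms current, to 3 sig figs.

20.7 mA

X_L = ωL = 18.8 Ω
X_C = 1/(ωC) = 17.2 Ω
Parallel: admittances add. Y = 1/R + 1/(jωL) + jωC
Y = (0.0201 + j0.00490) S
|Y| = 0.0207 S → |Z| = 1/|Y| = 48.4 Ω, ∠Z = −∠Y = -13.7°
I = V/|Z| = 1/48.4 = 20.7 mA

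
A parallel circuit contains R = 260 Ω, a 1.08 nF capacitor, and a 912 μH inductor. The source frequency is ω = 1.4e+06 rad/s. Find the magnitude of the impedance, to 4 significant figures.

X_L = ωL = 1277 Ω
X_C = 1/(ωC) = 661.4 Ω
Parallel: admittances add. Y = 1/R + 1/(jωL) + jωC
Y = (0.003846 + j0.0007288) S
|Y| = 0.003915 S → |Z| = 1/|Y| = 255.5 Ω, ∠Z = −∠Y = -10.73°

255.5 Ω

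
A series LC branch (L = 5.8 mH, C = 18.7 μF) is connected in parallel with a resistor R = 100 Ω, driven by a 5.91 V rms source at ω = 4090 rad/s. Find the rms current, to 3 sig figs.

X_L = ωL = 23.7 Ω
X_C = 1/(ωC) = 13.1 Ω
Branch 1: Z₁ = R = 100 Ω
Branch 2 (series LC): Z₂ = j(X_L − X_C) = j10.6 Ω
Parallel: Z = Z₁Z₂/(Z₁+Z₂), |Z| = 10.6 Ω, ∠Z = 83.9°
I = V/|Z| = 5.91/10.6 = 558 mA

558 mA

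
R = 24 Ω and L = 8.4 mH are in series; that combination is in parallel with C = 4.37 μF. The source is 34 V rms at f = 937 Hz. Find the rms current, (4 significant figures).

ω = 2πf = 5887 rad/s
X_L = ωL = 49.45 Ω
X_C = 1/(ωC) = 38.87 Ω
Branch 1 (R+jX_L): Z₁ = 24.00 + j49.45 Ω, |Z₁| = 54.97 Ω
Branch 2 (−jX_C): Z₂ = −j38.87 Ω
Parallel: Z = Z₁Z₂/(Z₁+Z₂), |Z| = 81.45 Ω, ∠Z = -49.69°
I = V/|Z| = 34/81.45 = 417.4 mA

417.4 mA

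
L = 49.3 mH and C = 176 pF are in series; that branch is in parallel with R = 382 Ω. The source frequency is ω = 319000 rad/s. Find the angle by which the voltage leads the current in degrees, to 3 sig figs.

X_L = ωL = 15700 Ω
X_C = 1/(ωC) = 17800 Ω
Branch 1: Z₁ = R = 382 Ω
Branch 2 (series LC): Z₂ = j(X_L − X_C) = −j2080 Ω
Parallel: Z = Z₁Z₂/(Z₁+Z₂), |Z| = 376 Ω, ∠Z = -10.4°

-10.4°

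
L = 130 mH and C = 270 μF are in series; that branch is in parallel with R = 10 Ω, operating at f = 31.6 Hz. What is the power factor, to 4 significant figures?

0.5820

ω = 2πf = 198.5 rad/s
X_L = ωL = 25.81 Ω
X_C = 1/(ωC) = 18.65 Ω
Branch 1: Z₁ = R = 10.00 Ω
Branch 2 (series LC): Z₂ = j(X_L − X_C) = j7.157 Ω
Parallel: Z = Z₁Z₂/(Z₁+Z₂), |Z| = 5.820 Ω, ∠Z = 54.41°
cos φ = cos(54.41°) = 0.5820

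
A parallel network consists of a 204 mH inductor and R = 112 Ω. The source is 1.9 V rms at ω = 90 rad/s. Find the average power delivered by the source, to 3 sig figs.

X_L = ωL = 18.4 Ω
Parallel: admittances add. Y = 1/R + 1/(jωL)
Y = (0.00893 − j0.0545) S
|Y| = 0.0552 S → |Z| = 1/|Y| = 18.1 Ω, ∠Z = −∠Y = 80.7°
I = V/|Z| = 105 mA
P = VI cos φ = 1.9 × 0.105 × cos(80.7°) = 32.2 mW

32.2 mW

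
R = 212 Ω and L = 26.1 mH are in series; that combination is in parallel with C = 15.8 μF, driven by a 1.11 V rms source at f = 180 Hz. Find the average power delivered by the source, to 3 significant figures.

ω = 2πf = 1131 rad/s
X_L = ωL = 29.5 Ω
X_C = 1/(ωC) = 56.0 Ω
Branch 1 (R+jX_L): Z₁ = 212 + j29.5 Ω, |Z₁| = 214 Ω
Branch 2 (−jX_C): Z₂ = −j56.0 Ω
Parallel: Z = Z₁Z₂/(Z₁+Z₂), |Z| = 56.1 Ω, ∠Z = -75.0°
I = V/|Z| = 19.8 mA
P = VI cos φ = 1.11 × 0.0198 × cos(-75.0°) = 5.70 mW

5.70 mW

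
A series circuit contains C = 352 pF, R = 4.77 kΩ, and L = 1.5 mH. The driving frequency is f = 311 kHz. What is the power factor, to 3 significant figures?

ω = 2πf = 1.954e+06 rad/s
X_L = ωL = 2930 Ω
X_C = 1/(ωC) = 1450 Ω
Net reactance X = X_L − X_C = 1480 Ω
Z = 4770 + j1480 Ω
|Z| = √(4770² + 1480²) = 4990 Ω
∠Z = arctan(1480/4770) = 17.2°
cos φ = cos(17.2°) = 0.955

0.955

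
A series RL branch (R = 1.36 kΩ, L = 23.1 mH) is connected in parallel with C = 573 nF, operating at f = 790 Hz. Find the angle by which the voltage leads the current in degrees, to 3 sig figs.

ω = 2πf = 4964 rad/s
X_L = ωL = 115 Ω
X_C = 1/(ωC) = 352 Ω
Branch 1 (R+jX_L): Z₁ = 1360 + j115 Ω, |Z₁| = 1360 Ω
Branch 2 (−jX_C): Z₂ = −j352 Ω
Parallel: Z = Z₁Z₂/(Z₁+Z₂), |Z| = 348 Ω, ∠Z = -75.3°

-75.3°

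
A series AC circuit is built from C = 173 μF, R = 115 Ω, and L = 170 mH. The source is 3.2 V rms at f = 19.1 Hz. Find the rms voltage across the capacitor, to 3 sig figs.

ω = 2πf = 120.0 rad/s
X_L = ωL = 20.4 Ω
X_C = 1/(ωC) = 48.2 Ω
Net reactance X = X_L − X_C = -27.8 Ω
Z = 115 − j27.8 Ω
|Z| = √(115² + 27.8²) = 118 Ω
I = V/|Z| = 27.0 mA
V_C = I·|Z_C| = 0.0270 × 48.2 = 1.30 V

1.30 V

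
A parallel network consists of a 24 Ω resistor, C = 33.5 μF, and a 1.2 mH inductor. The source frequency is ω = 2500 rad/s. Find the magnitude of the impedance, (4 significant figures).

X_L = ωL = 3.000 Ω
X_C = 1/(ωC) = 11.94 Ω
Parallel: admittances add. Y = 1/R + 1/(jωL) + jωC
Y = (0.04167 − j0.2496) S
|Y| = 0.2530 S → |Z| = 1/|Y| = 3.952 Ω, ∠Z = −∠Y = 80.52°

3.952 Ω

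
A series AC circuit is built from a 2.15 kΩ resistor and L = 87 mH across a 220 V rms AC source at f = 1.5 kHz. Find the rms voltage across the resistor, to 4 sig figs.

ω = 2πf = 9425 rad/s
X_L = ωL = 820.0 Ω
Z = 2150 + j820.0 Ω
|Z| = √(2150² + 820.0²) = 2301 Ω
I = V/|Z| = 95.61 mA
V_R = I·|Z_R| = 0.09561 × 2150 = 205.6 V

205.6 V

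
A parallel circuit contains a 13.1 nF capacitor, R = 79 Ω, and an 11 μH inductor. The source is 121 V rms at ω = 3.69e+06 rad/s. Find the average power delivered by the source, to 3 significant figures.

185 W

X_L = ωL = 40.6 Ω
X_C = 1/(ωC) = 20.7 Ω
Parallel: admittances add. Y = 1/R + 1/(jωL) + jωC
Y = (0.0127 + j0.0237) S
|Y| = 0.0269 S → |Z| = 1/|Y| = 37.2 Ω, ∠Z = −∠Y = -61.9°
I = V/|Z| = 3.25 A
P = VI cos φ = 121 × 3.25 × cos(-61.9°) = 185 W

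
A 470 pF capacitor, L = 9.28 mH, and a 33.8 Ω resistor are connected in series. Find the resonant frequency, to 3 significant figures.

ω₀ = 1/√(LC) = 1/√(0.00928 × 4.7e-10) = 478800 rad/s
f₀ = ω₀/(2π) = 76.2 kHz

76.2 kHz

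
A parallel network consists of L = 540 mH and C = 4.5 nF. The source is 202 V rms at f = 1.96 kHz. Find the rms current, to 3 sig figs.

ω = 2πf = 12320 rad/s
X_L = ωL = 6650 Ω
X_C = 1/(ωC) = 18000 Ω
Parallel: admittances add. Y = 1/(jωL) + jωC
Y = (0 − j9.5e-05) S
|Y| = 9.5e-05 S → |Z| = 1/|Y| = 10500 Ω, ∠Z = −∠Y = 90.0°
I = V/|Z| = 202/10500 = 19.2 mA

19.2 mA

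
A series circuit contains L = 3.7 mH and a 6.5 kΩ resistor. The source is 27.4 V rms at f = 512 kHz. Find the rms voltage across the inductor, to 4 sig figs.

24.05 V

ω = 2πf = 3.217e+06 rad/s
X_L = ωL = 11900 Ω
Z = 6500 + j11900 Ω
|Z| = √(6500² + 11900²) = 13560 Ω
I = V/|Z| = 2.020 mA
V_L = I·|Z_L| = 0.002020 × 11900 = 24.05 V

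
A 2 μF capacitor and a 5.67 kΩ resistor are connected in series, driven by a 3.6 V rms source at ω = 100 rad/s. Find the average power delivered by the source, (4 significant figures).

X_C = 1/(ωC) = 5000 Ω
Z = 5670 − j5000 Ω
|Z| = √(5670² + 5000²) = 7560 Ω
∠Z = arctan(-5000/5670) = -41.41°
I = V/|Z| = 476.2 μA
P = VI cos φ = 3.6 × 0.0004762 × cos(-41.41°) = 1.286 mW

1.286 mW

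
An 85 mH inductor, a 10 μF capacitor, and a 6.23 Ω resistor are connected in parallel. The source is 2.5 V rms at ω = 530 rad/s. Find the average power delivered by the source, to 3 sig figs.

1.00 W

X_L = ωL = 45.1 Ω
X_C = 1/(ωC) = 189 Ω
Parallel: admittances add. Y = 1/R + 1/(jωL) + jωC
Y = (0.161 − j0.0169) S
|Y| = 0.161 S → |Z| = 1/|Y| = 6.20 Ω, ∠Z = −∠Y = 6.01°
I = V/|Z| = 404 mA
P = VI cos φ = 2.5 × 0.404 × cos(6.01°) = 1.00 W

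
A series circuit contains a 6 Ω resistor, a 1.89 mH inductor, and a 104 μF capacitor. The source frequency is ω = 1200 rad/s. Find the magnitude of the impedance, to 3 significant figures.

X_L = ωL = 2.27 Ω
X_C = 1/(ωC) = 8.01 Ω
Net reactance X = X_L − X_C = -5.74 Ω
Z = 6.00 − j5.74 Ω
|Z| = √(6.00² + 5.74²) = 8.31 Ω

8.31 Ω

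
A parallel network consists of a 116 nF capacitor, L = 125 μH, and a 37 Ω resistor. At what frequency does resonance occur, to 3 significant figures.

41.8 kHz

ω₀ = 1/√(LC) = 1/√(0.000125 × 1.16e-07) = 262600 rad/s
f₀ = ω₀/(2π) = 41.8 kHz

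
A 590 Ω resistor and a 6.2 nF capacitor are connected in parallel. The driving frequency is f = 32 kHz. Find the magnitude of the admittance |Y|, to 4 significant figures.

ω = 2πf = 201100 rad/s
X_C = 1/(ωC) = 802.2 Ω
Parallel: admittances add. Y = 1/R + jωC
Y = (0.001695 + j0.001247) S
|Y| = 0.002104 S → |Z| = 1/|Y| = 475.3 Ω, ∠Z = −∠Y = -36.33°

2.104 mS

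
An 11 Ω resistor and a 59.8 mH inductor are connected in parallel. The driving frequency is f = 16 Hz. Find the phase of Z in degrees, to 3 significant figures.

ω = 2πf = 100.5 rad/s
X_L = ωL = 6.01 Ω
Parallel: admittances add. Y = 1/R + 1/(jωL)
Y = (0.0909 − j0.166) S
|Y| = 0.190 S → |Z| = 1/|Y| = 5.28 Ω, ∠Z = −∠Y = 61.3°

61.3°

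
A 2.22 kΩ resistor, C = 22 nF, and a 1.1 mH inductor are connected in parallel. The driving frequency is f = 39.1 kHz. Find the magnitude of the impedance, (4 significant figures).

567.2 Ω

ω = 2πf = 245700 rad/s
X_L = ωL = 270.2 Ω
X_C = 1/(ωC) = 185.0 Ω
Parallel: admittances add. Y = 1/R + 1/(jωL) + jωC
Y = (0.0004505 + j0.001704) S
|Y| = 0.001763 S → |Z| = 1/|Y| = 567.2 Ω, ∠Z = −∠Y = -75.20°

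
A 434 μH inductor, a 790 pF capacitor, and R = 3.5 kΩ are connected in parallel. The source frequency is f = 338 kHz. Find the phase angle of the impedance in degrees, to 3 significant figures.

ω = 2πf = 2.124e+06 rad/s
X_L = ωL = 922 Ω
X_C = 1/(ωC) = 596 Ω
Parallel: admittances add. Y = 1/R + 1/(jωL) + jωC
Y = (0.000286 + j0.000593) S
|Y| = 0.000658 S → |Z| = 1/|Y| = 1520 Ω, ∠Z = −∠Y = -64.3°

-64.3°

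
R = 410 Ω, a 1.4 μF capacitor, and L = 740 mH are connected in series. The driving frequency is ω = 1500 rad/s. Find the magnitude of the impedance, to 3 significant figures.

X_L = ωL = 1110 Ω
X_C = 1/(ωC) = 476 Ω
Net reactance X = X_L − X_C = 634 Ω
Z = 410 + j634 Ω
|Z| = √(410² + 634²) = 755 Ω

755 Ω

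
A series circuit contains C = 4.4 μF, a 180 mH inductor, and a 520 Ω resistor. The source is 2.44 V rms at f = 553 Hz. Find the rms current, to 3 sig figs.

3.19 mA

ω = 2πf = 3475 rad/s
X_L = ωL = 625 Ω
X_C = 1/(ωC) = 65.4 Ω
Net reactance X = X_L − X_C = 560 Ω
Z = 520 + j560 Ω
|Z| = √(520² + 560²) = 764 Ω
I = V/|Z| = 2.44/764 = 3.19 mA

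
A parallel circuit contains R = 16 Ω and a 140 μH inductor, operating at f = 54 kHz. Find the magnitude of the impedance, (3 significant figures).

ω = 2πf = 339300 rad/s
X_L = ωL = 47.5 Ω
Parallel: admittances add. Y = 1/R + 1/(jωL)
Y = (0.0625 − j0.0211) S
|Y| = 0.0660 S → |Z| = 1/|Y| = 15.2 Ω, ∠Z = −∠Y = 18.6°

15.2 Ω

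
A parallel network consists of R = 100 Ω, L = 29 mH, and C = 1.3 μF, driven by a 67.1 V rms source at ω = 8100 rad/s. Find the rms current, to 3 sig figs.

792 mA

X_L = ωL = 235 Ω
X_C = 1/(ωC) = 95.0 Ω
Parallel: admittances add. Y = 1/R + 1/(jωL) + jωC
Y = (0.0100 + j0.00627) S
|Y| = 0.0118 S → |Z| = 1/|Y| = 84.7 Ω, ∠Z = −∠Y = -32.1°
I = V/|Z| = 67.1/84.7 = 792 mA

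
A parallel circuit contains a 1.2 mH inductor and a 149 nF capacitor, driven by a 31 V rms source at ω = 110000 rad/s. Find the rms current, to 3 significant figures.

X_L = ωL = 132 Ω
X_C = 1/(ωC) = 61.0 Ω
Parallel: admittances add. Y = 1/(jωL) + jωC
Y = (0 + j0.00881) S
|Y| = 0.00881 S → |Z| = 1/|Y| = 113 Ω, ∠Z = −∠Y = -90.0°
I = V/|Z| = 31/113 = 273 mA

273 mA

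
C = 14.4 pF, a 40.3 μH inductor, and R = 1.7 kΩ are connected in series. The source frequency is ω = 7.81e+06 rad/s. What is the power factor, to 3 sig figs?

X_L = ωL = 315 Ω
X_C = 1/(ωC) = 8890 Ω
Net reactance X = X_L − X_C = -8580 Ω
Z = 1700 − j8580 Ω
|Z| = √(1700² + 8580²) = 8740 Ω
∠Z = arctan(-8580/1700) = -78.8°
cos φ = cos(-78.8°) = 0.194

0.194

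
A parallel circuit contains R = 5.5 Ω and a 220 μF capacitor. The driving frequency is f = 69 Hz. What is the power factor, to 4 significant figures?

ω = 2πf = 433.5 rad/s
X_C = 1/(ωC) = 10.48 Ω
Parallel: admittances add. Y = 1/R + jωC
Y = (0.1818 + j0.09538) S
|Y| = 0.2053 S → |Z| = 1/|Y| = 4.871 Ω, ∠Z = −∠Y = -27.68°
cos φ = cos(-27.68°) = 0.8855

0.8855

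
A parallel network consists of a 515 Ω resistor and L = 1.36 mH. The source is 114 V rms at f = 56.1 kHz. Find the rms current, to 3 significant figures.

325 mA

ω = 2πf = 352500 rad/s
X_L = ωL = 479 Ω
Parallel: admittances add. Y = 1/R + 1/(jωL)
Y = (0.00194 − j0.00209) S
|Y| = 0.00285 S → |Z| = 1/|Y| = 351 Ω, ∠Z = −∠Y = 47.1°
I = V/|Z| = 114/351 = 325 mA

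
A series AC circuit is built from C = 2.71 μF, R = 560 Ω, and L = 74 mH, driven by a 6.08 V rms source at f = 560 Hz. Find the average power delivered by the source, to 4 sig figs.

ω = 2πf = 3519 rad/s
X_L = ωL = 260.4 Ω
X_C = 1/(ωC) = 104.9 Ω
Net reactance X = X_L − X_C = 155.5 Ω
Z = 560.0 + j155.5 Ω
|Z| = √(560.0² + 155.5²) = 581.2 Ω
∠Z = arctan(155.5/560.0) = 15.52°
I = V/|Z| = 10.46 mA
P = VI cos φ = 6.08 × 0.01046 × cos(15.52°) = 61.29 mW

61.29 mW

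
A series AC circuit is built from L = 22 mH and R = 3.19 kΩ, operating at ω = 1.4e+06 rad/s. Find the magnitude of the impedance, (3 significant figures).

31000 Ω

X_L = ωL = 30800 Ω
Z = 3190 + j30800 Ω
|Z| = √(3190² + 30800²) = 31000 Ω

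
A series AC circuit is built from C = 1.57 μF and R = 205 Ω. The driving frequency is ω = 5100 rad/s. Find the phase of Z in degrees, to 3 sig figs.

-31.4°

X_C = 1/(ωC) = 125 Ω
Z = 205 − j125 Ω
|Z| = √(205² + 125²) = 240 Ω
∠Z = arctan(-125/205) = -31.4°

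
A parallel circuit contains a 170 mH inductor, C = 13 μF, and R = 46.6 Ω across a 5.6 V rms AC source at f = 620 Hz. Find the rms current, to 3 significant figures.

ω = 2πf = 3896 rad/s
X_L = ωL = 662 Ω
X_C = 1/(ωC) = 19.7 Ω
Parallel: admittances add. Y = 1/R + 1/(jωL) + jωC
Y = (0.0215 + j0.0491) S
|Y| = 0.0536 S → |Z| = 1/|Y| = 18.7 Ω, ∠Z = −∠Y = -66.4°
I = V/|Z| = 5.6/18.7 = 300 mA

300 mA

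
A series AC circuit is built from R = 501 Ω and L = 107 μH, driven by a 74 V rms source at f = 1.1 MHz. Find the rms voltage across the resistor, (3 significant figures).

ω = 2πf = 6.912e+06 rad/s
X_L = ωL = 740 Ω
Z = 501 + j740 Ω
|Z| = √(501² + 740²) = 893 Ω
I = V/|Z| = 82.8 mA
V_R = I·|Z_R| = 0.0828 × 501 = 41.5 V

41.5 V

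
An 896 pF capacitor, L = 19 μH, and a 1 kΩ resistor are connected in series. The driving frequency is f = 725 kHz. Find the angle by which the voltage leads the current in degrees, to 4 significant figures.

ω = 2πf = 4.555e+06 rad/s
X_L = ωL = 86.55 Ω
X_C = 1/(ωC) = 245.0 Ω
Net reactance X = X_L − X_C = -158.5 Ω
Z = 1000 − j158.5 Ω
|Z| = √(1000² + 158.5²) = 1012 Ω
∠Z = arctan(-158.5/1000) = -9.004°

-9.004°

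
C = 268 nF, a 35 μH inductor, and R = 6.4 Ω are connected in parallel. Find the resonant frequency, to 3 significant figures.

ω₀ = 1/√(LC) = 1/√(3.5e-05 × 2.68e-07) = 326500 rad/s
f₀ = ω₀/(2π) = 52.0 kHz

52.0 kHz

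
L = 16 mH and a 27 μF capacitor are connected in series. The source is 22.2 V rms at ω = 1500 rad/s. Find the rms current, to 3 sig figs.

X_L = ωL = 24.0 Ω
X_C = 1/(ωC) = 24.7 Ω
Net reactance X = X_L − X_C = -0.691 Ω
Z = − j0.691 Ω
|Z| = √(0² + 0.691²) = 0.691 Ω
I = V/|Z| = 22.2/0.691 = 32.1 A

32.1 A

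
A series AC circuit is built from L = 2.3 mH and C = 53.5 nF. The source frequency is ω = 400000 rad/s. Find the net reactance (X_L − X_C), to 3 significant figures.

X_L = ωL = 920 Ω
X_C = 1/(ωC) = 46.7 Ω
X = 920 − 46.7 = 873 Ω

873 Ω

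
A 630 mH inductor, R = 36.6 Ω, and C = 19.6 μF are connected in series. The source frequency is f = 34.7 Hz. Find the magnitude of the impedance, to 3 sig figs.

ω = 2πf = 218.0 rad/s
X_L = ωL = 137 Ω
X_C = 1/(ωC) = 234 Ω
Net reactance X = X_L − X_C = -96.7 Ω
Z = 36.6 − j96.7 Ω
|Z| = √(36.6² + 96.7²) = 103 Ω

103 Ω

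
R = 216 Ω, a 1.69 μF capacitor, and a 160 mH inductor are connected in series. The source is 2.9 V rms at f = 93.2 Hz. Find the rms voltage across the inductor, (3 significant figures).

0.288 V

ω = 2πf = 585.6 rad/s
X_L = ωL = 93.7 Ω
X_C = 1/(ωC) = 1010 Ω
Net reactance X = X_L − X_C = -917 Ω
Z = 216 − j917 Ω
|Z| = √(216² + 917²) = 942 Ω
I = V/|Z| = 3.08 mA
V_L = I·|Z_L| = 0.00308 × 93.7 = 0.288 V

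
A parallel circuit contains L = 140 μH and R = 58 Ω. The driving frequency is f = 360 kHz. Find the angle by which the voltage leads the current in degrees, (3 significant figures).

ω = 2πf = 2.262e+06 rad/s
X_L = ωL = 317 Ω
Parallel: admittances add. Y = 1/R + 1/(jωL)
Y = (0.0172 − j0.00316) S
|Y| = 0.0175 S → |Z| = 1/|Y| = 57.1 Ω, ∠Z = −∠Y = 10.4°

10.4°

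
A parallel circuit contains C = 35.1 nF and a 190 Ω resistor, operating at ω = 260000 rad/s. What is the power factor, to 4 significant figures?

X_C = 1/(ωC) = 109.6 Ω
Parallel: admittances add. Y = 1/R + jωC
Y = (0.005263 + j0.009126) S
|Y| = 0.01053 S → |Z| = 1/|Y| = 94.92 Ω, ∠Z = −∠Y = -60.03°
cos φ = cos(-60.03°) = 0.4996

0.4996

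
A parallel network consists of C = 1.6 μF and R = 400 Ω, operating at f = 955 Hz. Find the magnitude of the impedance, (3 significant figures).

ω = 2πf = 6000 rad/s
X_C = 1/(ωC) = 104 Ω
Parallel: admittances add. Y = 1/R + jωC
Y = (0.00250 + j0.00960) S
|Y| = 0.00992 S → |Z| = 1/|Y| = 101 Ω, ∠Z = −∠Y = -75.4°

101 Ω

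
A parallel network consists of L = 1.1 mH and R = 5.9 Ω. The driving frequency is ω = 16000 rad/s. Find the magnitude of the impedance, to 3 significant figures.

X_L = ωL = 17.6 Ω
Parallel: admittances add. Y = 1/R + 1/(jωL)
Y = (0.169 − j0.0568) S
|Y| = 0.179 S → |Z| = 1/|Y| = 5.59 Ω, ∠Z = −∠Y = 18.5°

5.59 Ω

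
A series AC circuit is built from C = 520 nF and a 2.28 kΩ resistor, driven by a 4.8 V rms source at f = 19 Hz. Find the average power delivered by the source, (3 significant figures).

198 μW

ω = 2πf = 119.4 rad/s
X_C = 1/(ωC) = 16100 Ω
Z = 2280 − j16100 Ω
|Z| = √(2280² + 16100²) = 16300 Ω
∠Z = arctan(-16100/2280) = -81.9°
I = V/|Z| = 295 μA
P = VI cos φ = 4.8 × 0.000295 × cos(-81.9°) = 198 μW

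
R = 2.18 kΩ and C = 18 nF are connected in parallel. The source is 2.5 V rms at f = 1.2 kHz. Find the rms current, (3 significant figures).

ω = 2πf = 7540 rad/s
X_C = 1/(ωC) = 7370 Ω
Parallel: admittances add. Y = 1/R + jωC
Y = (0.000459 + j0.000136) S
|Y| = 0.000478 S → |Z| = 1/|Y| = 2090 Ω, ∠Z = −∠Y = -16.5°
I = V/|Z| = 2.5/2090 = 1.20 mA

1.20 mA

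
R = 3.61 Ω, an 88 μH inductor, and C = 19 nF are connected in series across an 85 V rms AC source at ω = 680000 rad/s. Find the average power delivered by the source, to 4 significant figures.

81.16 W

X_L = ωL = 59.84 Ω
X_C = 1/(ωC) = 77.40 Ω
Net reactance X = X_L − X_C = -17.56 Ω
Z = 3.610 − j17.56 Ω
|Z| = √(3.610² + 17.56²) = 17.93 Ω
∠Z = arctan(-17.56/3.610) = -78.38°
I = V/|Z| = 4.742 A
P = VI cos φ = 85 × 4.742 × cos(-78.38°) = 81.16 W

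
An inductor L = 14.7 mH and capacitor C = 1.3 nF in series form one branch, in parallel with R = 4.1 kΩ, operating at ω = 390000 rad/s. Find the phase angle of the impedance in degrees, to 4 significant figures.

47.47°

X_L = ωL = 5733 Ω
X_C = 1/(ωC) = 1972 Ω
Branch 1: Z₁ = R = 4100 Ω
Branch 2 (series LC): Z₂ = j(X_L − X_C) = j3761 Ω
Parallel: Z = Z₁Z₂/(Z₁+Z₂), |Z| = 2771 Ω, ∠Z = 47.47°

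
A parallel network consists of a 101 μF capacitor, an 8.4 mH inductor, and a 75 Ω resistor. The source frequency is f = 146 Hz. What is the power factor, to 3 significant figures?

0.338

ω = 2πf = 917.3 rad/s
X_L = ωL = 7.71 Ω
X_C = 1/(ωC) = 10.8 Ω
Parallel: admittances add. Y = 1/R + 1/(jωL) + jωC
Y = (0.0133 − j0.0371) S
|Y| = 0.0394 S → |Z| = 1/|Y| = 25.4 Ω, ∠Z = −∠Y = 70.2°
cos φ = cos(70.2°) = 0.338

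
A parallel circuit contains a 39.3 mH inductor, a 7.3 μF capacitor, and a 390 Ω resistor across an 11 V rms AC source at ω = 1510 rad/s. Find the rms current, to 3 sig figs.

70.0 mA

X_L = ωL = 59.3 Ω
X_C = 1/(ωC) = 90.7 Ω
Parallel: admittances add. Y = 1/R + 1/(jωL) + jωC
Y = (0.00256 − j0.00583) S
|Y| = 0.00637 S → |Z| = 1/|Y| = 157 Ω, ∠Z = −∠Y = 66.3°
I = V/|Z| = 11/157 = 70.0 mA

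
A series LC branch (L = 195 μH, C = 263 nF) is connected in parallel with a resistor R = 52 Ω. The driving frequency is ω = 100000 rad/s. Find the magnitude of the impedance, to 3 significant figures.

17.4 Ω

X_L = ωL = 19.5 Ω
X_C = 1/(ωC) = 38.0 Ω
Branch 1: Z₁ = R = 52.0 Ω
Branch 2 (series LC): Z₂ = j(X_L − X_C) = −j18.5 Ω
Parallel: Z = Z₁Z₂/(Z₁+Z₂), |Z| = 17.4 Ω, ∠Z = -70.4°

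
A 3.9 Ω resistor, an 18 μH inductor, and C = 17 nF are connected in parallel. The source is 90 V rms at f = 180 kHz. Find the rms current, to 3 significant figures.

ω = 2πf = 1.131e+06 rad/s
X_L = ωL = 20.4 Ω
X_C = 1/(ωC) = 52.0 Ω
Parallel: admittances add. Y = 1/R + 1/(jωL) + jωC
Y = (0.256 − j0.0299) S
|Y| = 0.258 S → |Z| = 1/|Y| = 3.87 Ω, ∠Z = −∠Y = 6.65°
I = V/|Z| = 90/3.87 = 23.2 A

23.2 A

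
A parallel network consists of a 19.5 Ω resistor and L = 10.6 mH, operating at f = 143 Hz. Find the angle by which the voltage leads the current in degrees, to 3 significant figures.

64.0°

ω = 2πf = 898.5 rad/s
X_L = ωL = 9.52 Ω
Parallel: admittances add. Y = 1/R + 1/(jωL)
Y = (0.0513 − j0.105) S
|Y| = 0.117 S → |Z| = 1/|Y| = 8.56 Ω, ∠Z = −∠Y = 64.0°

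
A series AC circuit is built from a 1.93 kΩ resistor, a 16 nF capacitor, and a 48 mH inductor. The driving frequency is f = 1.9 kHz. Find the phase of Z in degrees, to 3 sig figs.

-67.5°

ω = 2πf = 11940 rad/s
X_L = ωL = 573 Ω
X_C = 1/(ωC) = 5240 Ω
Net reactance X = X_L − X_C = -4660 Ω
Z = 1930 − j4660 Ω
|Z| = √(1930² + 4660²) = 5050 Ω
∠Z = arctan(-4660/1930) = -67.5°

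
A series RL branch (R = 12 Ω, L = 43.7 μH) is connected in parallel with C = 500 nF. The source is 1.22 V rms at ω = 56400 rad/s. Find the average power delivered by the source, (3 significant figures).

119 mW

X_L = ωL = 2.46 Ω
X_C = 1/(ωC) = 35.5 Ω
Branch 1 (R+jX_L): Z₁ = 12.0 + j2.46 Ω, |Z₁| = 12.3 Ω
Branch 2 (−jX_C): Z₂ = −j35.5 Ω
Parallel: Z = Z₁Z₂/(Z₁+Z₂), |Z| = 12.4 Ω, ∠Z = -8.38°
I = V/|Z| = 98.6 mA
P = VI cos φ = 1.22 × 0.0986 × cos(-8.38°) = 119 mW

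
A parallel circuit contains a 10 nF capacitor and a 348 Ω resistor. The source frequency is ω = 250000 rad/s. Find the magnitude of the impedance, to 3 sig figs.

X_C = 1/(ωC) = 400 Ω
Parallel: admittances add. Y = 1/R + jωC
Y = (0.00287 + j0.00250) S
|Y| = 0.00381 S → |Z| = 1/|Y| = 263 Ω, ∠Z = −∠Y = -41.0°

263 Ω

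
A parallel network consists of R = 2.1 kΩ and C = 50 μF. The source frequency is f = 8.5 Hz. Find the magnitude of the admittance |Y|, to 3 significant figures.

ω = 2πf = 53.41 rad/s
X_C = 1/(ωC) = 374 Ω
Parallel: admittances add. Y = 1/R + jωC
Y = (0.000476 + j0.00267) S
|Y| = 0.00271 S → |Z| = 1/|Y| = 369 Ω, ∠Z = −∠Y = -79.9°

2.71 mS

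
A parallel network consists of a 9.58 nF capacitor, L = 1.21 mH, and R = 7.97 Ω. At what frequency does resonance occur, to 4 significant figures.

ω₀ = 1/√(LC) = 1/√(0.00121 × 9.58e-09) = 293700 rad/s
f₀ = ω₀/(2π) = 46.75 kHz

46.75 kHz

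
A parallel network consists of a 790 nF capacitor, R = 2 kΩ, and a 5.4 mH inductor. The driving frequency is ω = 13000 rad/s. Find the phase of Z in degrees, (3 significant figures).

82.8°

X_L = ωL = 70.2 Ω
X_C = 1/(ωC) = 97.4 Ω
Parallel: admittances add. Y = 1/R + 1/(jωL) + jωC
Y = (0.000500 − j0.00398) S
|Y| = 0.00401 S → |Z| = 1/|Y| = 250 Ω, ∠Z = −∠Y = 82.8°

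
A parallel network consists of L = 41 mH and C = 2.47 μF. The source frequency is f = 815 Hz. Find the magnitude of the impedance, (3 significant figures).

127 Ω

ω = 2πf = 5121 rad/s
X_L = ωL = 210 Ω
X_C = 1/(ωC) = 79.1 Ω
Parallel: admittances add. Y = 1/(jωL) + jωC
Y = (0 + j0.00789) S
|Y| = 0.00789 S → |Z| = 1/|Y| = 127 Ω, ∠Z = −∠Y = -90.0°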